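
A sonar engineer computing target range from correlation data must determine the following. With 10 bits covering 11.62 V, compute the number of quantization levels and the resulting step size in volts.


Step 1 — number of quantization levels:
L = 2^N = 2^10 = 1024

Step 2 — LSB step size:
delta = Vfs / L
      = 11.62 / 1024
      = 0.01134766 V

Levels = 1024; step size = 0.01134766 V


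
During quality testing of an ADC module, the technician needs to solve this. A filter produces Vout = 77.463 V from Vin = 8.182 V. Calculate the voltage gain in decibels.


Voltage gain in dB:
G = 20 * log10(Vout / Vin)
  = 20 * log10(77.463 / 8.182)
  = 20 * log10(9.46749)
  = 20 * 0.976235
  = 19.52 dB

19.52 dB


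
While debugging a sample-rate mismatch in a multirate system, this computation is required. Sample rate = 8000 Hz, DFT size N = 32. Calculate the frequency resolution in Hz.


DFT frequency resolution:
df = fs / N
   = 8000 / 32
   = 250.0 Hz

250.0 Hz


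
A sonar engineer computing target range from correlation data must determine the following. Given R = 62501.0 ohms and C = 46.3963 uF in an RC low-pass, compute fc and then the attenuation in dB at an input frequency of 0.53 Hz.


Step 1 — cutoff frequency:
fc = 1 / (2*pi*R*C)
C = 46.3963 uF = 4.63963e-05 F
fc = 1 / (2*pi*62501.0*4.63963e-05)
   = 0.0548845 Hz

Step 2 — magnitude at f = 0.53 Hz:
|H(f)| = 1 / sqrt(1 + (f/fc)^2)
f/fc = 0.53 / 0.0548845 = 9.656643
|H| = 1 / sqrt(1 + 93.250754) = 0.1030048
|H|_dB = 20*log10(0.1030048) = -19.74 dB

fc = 0.0548845 Hz; |H(0.53 Hz)| = -19.74 dB


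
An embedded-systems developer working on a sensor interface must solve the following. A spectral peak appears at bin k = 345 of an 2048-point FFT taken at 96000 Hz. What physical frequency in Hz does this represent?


Frequency of DFT bin k:
f_k = k * fs / N
    = 345 * 96000 / 2048
    = 33120000 / 2048
    = 16171.875 Hz

16171.875 Hz


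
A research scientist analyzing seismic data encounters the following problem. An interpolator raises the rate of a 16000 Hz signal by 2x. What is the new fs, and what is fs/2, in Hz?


Step 1 — output sample rate after interpolation by L:
fs_out = L * fs_in = 2 * 16000 = 32000 Hz

Step 2 — Nyquist frequency of the output stream:
f_Nyq = fs_out / 2 = 32000 / 2 = 16000.0 Hz

fs_out = 32000 Hz; f_Nyquist = 16000.0 Hz


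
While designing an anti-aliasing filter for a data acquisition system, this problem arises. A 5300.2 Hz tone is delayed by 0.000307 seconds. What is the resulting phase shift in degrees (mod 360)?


Phase shift from frequency and time delay:
phi = 360 * f * t_delay
    = 360 * 5300.2 * 0.000307
    = 585.78 degrees
    mod 360 = 225.78 degrees

225.78 degrees


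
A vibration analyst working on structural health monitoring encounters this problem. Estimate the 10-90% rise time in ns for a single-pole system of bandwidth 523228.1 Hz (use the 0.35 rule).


Rise time from bandwidth relationship:
tr = 0.35 / BW
   = 0.35 / 523228.1
   = 6.689243181e-07 s
   = 668.9243 ns

668.9243 ns


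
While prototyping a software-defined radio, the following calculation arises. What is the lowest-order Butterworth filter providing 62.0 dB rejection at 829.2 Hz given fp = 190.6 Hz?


Butterworth filter order formula:
n = log10(10^(A/10) - 1) / (2 * log10(f_stop/f_pass))
10^(62.0/10) - 1 = 1584892.1925
f_stop/f_pass = 829.2 / 190.6 = 4.3505
n = 4.8549 -> ceil = 5

5


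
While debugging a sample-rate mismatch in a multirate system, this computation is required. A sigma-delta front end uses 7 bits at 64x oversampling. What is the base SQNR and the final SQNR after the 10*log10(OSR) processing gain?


Step 1 — baseline SQNR at Nyquist:
SQNR_base = 6.02*N + 1.76
          = 6.02*7 + 1.76
          = 43.9 dB

Step 2 — oversampling processing gain:
G = 10*log10(OSR) = 10*log10(64) = 18.06 dB

Step 3 — total:
SQNR_total = 43.9 + 18.06 = 61.96 dB

Base SQNR = 43.9 dB; oversampled SQNR = 61.96 dB


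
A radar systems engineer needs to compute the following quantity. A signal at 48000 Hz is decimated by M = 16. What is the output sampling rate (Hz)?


Decimation reduces the sample rate:
fs_out = fs_in / M
       = 48000 / 16
       = 3000.0 Hz

3000.0 Hz


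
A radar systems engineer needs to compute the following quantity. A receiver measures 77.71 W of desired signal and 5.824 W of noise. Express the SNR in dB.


SNR in decibels:
SNR = 10 * log10(Ps / Pn)
    = 10 * log10(77.71 / 5.824)
    = 10 * log10(13.3431)
    = 10 * 1.1253
    = 11.25 dB

11.25 dB


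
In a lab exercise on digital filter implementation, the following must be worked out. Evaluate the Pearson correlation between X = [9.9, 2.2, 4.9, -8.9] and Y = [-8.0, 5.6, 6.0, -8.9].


Pearson correlation coefficient (population):
r = cov(X,Y) / (std(X) * std(Y))
Mean X = 2.025, Mean Y = -1.325
Cov(X,Y) = 13.115625
Std(X) = 6.885991, Std(Y) = 7.133504
r = 0.267

0.267


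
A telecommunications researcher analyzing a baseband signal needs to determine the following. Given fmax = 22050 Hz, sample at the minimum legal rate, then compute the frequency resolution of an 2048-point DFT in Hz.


Step 1 — Nyquist sampling rate:
fs = 2 * fmax = 2 * 22050 = 44100 Hz

Step 2 — DFT bin spacing:
df = fs / N = 44100 / 2048 = 21.5332 Hz

21.5332 Hz


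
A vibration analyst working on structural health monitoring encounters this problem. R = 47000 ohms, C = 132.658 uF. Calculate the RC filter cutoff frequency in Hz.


Cutoff frequency of a first-order RC filter:
fc = 1 / (2 * pi * R * C)
C = 132.658 uF = 0.000132658 F
fc = 1 / (2 * pi * 47000 * 0.000132658)
   = 1 / 39.175195434552
   = 0.025526 Hz

0.025526 Hz


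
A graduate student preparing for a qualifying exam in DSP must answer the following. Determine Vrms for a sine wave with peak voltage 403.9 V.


RMS voltage for a sinusoidal waveform:
V_rms = V_peak / sqrt(2)
      = 403.9 / 1.414214
      = 285.6 V

285.6 V


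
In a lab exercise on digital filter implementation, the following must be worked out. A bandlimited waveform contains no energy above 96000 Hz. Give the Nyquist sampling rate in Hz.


The Nyquist rate is twice the maximum frequency component.
fs_min = 2 * fmax
      = 2 * 96000
      = 192000 Hz

192000


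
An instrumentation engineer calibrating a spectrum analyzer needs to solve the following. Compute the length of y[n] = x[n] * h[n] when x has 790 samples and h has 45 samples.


Linear convolution output length:
L = N + M - 1
  = 790 + 45 - 1
  = 834 samples

834


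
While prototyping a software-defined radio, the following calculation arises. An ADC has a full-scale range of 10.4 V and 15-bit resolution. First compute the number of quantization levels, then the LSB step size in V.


Step 1 — number of quantization levels:
L = 2^N = 2^15 = 32768

Step 2 — LSB step size:
delta = Vfs / L
      = 10.4 / 32768
      = 0.00031738 V

Levels = 32768; step size = 0.00031738 V


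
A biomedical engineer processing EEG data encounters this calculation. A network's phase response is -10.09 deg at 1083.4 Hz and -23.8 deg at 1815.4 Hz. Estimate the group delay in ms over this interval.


Group delay from phase difference:
tau = -d(phi)/d(omega)
d(phi) = -13.71 deg = -0.239285 rad
d(omega) = 2*pi*(1815.4 - 1083.4) = 4599.2916 rad/s
tau = -(-0.239285) / 4599.2916
    = 0.052 ms

0.052 ms


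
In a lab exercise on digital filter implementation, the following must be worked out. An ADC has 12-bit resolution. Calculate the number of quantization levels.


Number of quantization levels = 2^N
= 2^12
= 4096

4096


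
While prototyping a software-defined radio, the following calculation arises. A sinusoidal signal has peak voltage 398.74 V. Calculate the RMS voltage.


RMS voltage for a sinusoidal waveform:
V_rms = V_peak / sqrt(2)
      = 398.74 / 1.414214
      = 281.952 V

281.952 V


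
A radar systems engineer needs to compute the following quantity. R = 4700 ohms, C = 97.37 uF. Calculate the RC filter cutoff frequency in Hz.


Cutoff frequency of a first-order RC filter:
fc = 1 / (2 * pi * R * C)
C = 97.37 uF = 9.737e-05 F
fc = 1 / (2 * pi * 4700 * 9.737e-05)
   = 1 / 2.8754306407924
   = 0.347774 Hz

0.347774 Hz


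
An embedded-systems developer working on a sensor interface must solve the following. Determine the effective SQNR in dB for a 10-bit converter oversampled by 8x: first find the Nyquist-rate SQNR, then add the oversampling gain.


Step 1 — baseline SQNR at Nyquist:
SQNR_base = 6.02*N + 1.76
          = 6.02*10 + 1.76
          = 61.96 dB

Step 2 — oversampling processing gain:
G = 10*log10(OSR) = 10*log10(8) = 9.03 dB

Step 3 — total:
SQNR_total = 61.96 + 9.03 = 70.99 dB

Base SQNR = 61.96 dB; oversampled SQNR = 70.99 dB


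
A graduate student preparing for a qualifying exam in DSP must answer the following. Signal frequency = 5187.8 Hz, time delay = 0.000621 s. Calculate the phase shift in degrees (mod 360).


Phase shift from frequency and time delay:
phi = 360 * f * t_delay
    = 360 * 5187.8 * 0.000621
    = 1159.78 degrees
    mod 360 = 79.78 degrees

79.78 degrees


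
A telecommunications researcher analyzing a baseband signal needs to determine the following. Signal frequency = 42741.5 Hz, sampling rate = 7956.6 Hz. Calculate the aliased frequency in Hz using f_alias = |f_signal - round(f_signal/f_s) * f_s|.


Compute the nearest integer multiple of fs to the signal:
n = round(42741.5 / 7956.6) = 5
f_alias = |42741.5 - 5 * 7956.6|
        = |42741.5 - 39783.0|
        = 2958.5 Hz

2958.5


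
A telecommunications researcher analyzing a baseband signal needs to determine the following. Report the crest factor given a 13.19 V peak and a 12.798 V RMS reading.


Crest factor is the ratio of peak to RMS:
CF = V_peak / V_rms
   = 13.19 / 12.798
   = 1.0306

1.0306


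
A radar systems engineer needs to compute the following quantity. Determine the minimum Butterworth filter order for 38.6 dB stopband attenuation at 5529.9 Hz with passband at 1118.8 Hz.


Butterworth filter order formula:
n = log10(10^(A/10) - 1) / (2 * log10(f_stop/f_pass))
10^(38.6/10) - 1 = 7243.3596
f_stop/f_pass = 5529.9 / 1118.8 = 4.9427
n = 2.7811 -> ceil = 3

3


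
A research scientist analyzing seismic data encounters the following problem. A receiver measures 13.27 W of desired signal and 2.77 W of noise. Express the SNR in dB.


SNR in decibels:
SNR = 10 * log10(Ps / Pn)
    = 10 * log10(13.27 / 2.77)
    = 10 * log10(4.7906)
    = 10 * 0.6804
    = 6.8 dB

6.8 dB


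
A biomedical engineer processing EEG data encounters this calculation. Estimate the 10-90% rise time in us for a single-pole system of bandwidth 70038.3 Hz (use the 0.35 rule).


Rise time from bandwidth relationship:
tr = 0.35 / BW
   = 0.35 / 70038.3
   = 4.997265782e-06 s
   = 4.9973 us

4.9973 us


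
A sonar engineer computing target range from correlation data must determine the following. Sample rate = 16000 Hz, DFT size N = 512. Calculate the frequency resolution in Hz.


DFT frequency resolution:
df = fs / N
   = 16000 / 512
   = 31.25 Hz

31.25 Hz


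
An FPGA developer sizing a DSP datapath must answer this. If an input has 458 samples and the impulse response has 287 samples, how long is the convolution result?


Linear convolution output length:
L = N + M - 1
  = 458 + 287 - 1
  = 744 samples

744


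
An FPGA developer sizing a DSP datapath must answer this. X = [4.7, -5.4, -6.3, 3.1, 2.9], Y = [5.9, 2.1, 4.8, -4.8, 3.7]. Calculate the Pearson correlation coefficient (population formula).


Pearson correlation coefficient (population):
r = cov(X,Y) / (std(X) * std(Y))
Mean X = -0.2, Mean Y = 2.34
Cov(X,Y) = -3.132
Std(X) = 4.663904, Std(Y) = 3.784495
r = -0.1774

-0.1774


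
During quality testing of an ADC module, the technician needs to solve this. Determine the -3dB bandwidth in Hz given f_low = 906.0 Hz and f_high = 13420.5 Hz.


Bandwidth is the difference of -3dB frequencies:
BW = f_high - f_low
   = 13420.5 - 906.0
   = 12514.5 Hz

12514.5 Hz


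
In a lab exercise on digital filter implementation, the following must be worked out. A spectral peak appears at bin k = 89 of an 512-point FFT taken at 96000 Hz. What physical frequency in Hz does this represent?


Frequency of DFT bin k:
f_k = k * fs / N
    = 89 * 96000 / 512
    = 8544000 / 512
    = 16687.5 Hz

16687.5 Hz


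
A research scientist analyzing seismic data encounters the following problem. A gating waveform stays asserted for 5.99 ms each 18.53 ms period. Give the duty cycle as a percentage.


Duty cycle as a percentage:
DC = (t_on / T) * 100
   = (5.99 / 18.53) * 100
   = 0.32326 * 100
   = 32.33 %

32.33 %


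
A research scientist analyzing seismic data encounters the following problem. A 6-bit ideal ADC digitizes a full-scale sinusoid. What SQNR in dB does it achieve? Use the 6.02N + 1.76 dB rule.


Theoretical SNR for a full-scale sinusoid:
SNR = 6.02 * N + 1.76
    = 6.02 * 6 + 1.76
    = 36.12 + 1.76
    = 37.88 dB

37.88 dB


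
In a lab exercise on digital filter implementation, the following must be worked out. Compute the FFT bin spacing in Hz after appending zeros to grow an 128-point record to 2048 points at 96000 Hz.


Frequency resolution after zero-padding:
N_padded = 128 * 16 = 2048
df = fs / N_padded
   = 96000 / 2048
   = 46.875 Hz

46.875 Hz


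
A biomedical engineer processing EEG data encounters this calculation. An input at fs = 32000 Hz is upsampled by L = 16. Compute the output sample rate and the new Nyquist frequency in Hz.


Step 1 — output sample rate after interpolation by L:
fs_out = L * fs_in = 16 * 32000 = 512000 Hz

Step 2 — Nyquist frequency of the output stream:
f_Nyq = fs_out / 2 = 512000 / 2 = 256000.0 Hz

fs_out = 512000 Hz; f_Nyquist = 256000.0 Hz


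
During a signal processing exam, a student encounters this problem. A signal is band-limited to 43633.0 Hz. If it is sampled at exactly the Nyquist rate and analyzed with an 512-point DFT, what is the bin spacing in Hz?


Step 1 — Nyquist sampling rate:
fs = 2 * fmax = 2 * 43633.0 = 87266.0 Hz

Step 2 — DFT bin spacing:
df = fs / N = 87266.0 / 512 = 170.4414 Hz

170.4414 Hz


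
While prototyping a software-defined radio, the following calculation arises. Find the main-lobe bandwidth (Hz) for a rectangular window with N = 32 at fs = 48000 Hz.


Main lobe width for a rectangular window:
Width = 2 * fs / N
      = 2 * 48000 / 32
      = 96000 / 32
      = 3000.0 Hz

3000.0 Hz


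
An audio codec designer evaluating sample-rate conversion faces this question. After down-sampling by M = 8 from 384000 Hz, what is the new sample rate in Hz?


Decimation reduces the sample rate:
fs_out = fs_in / M
       = 384000 / 8
       = 48000.0 Hz

48000.0 Hz


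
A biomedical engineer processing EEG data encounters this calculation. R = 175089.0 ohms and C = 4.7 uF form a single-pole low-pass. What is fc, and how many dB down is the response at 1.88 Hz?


Step 1 — cutoff frequency:
fc = 1 / (2*pi*R*C)
C = 4.7 uF = 4.7e-06 F
fc = 1 / (2*pi*175089.0*4.7e-06)
   = 0.193403 Hz

Step 2 — magnitude at f = 1.88 Hz:
|H(f)| = 1 / sqrt(1 + (f/fc)^2)
f/fc = 1.88 / 0.193403 = 9.720635
|H| = 1 / sqrt(1 + 94.490745) = 0.1023339
|H|_dB = 20*log10(0.1023339) = -19.8 dB

fc = 0.193403 Hz; |H(1.88 Hz)| = -19.8 dB


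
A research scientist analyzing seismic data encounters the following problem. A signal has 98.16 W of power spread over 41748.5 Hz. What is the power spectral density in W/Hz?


Power spectral density:
PSD = P / BW
    = 98.16 / 41748.5
    = 0.00235122 W/Hz

0.00235122 W/Hz


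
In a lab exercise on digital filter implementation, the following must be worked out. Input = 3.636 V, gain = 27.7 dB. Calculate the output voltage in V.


Output voltage from dB gain:
V_out = V_in * 10^(gain_dB / 20)
      = 3.636 * 10^(27.7 / 20)
      = 3.636 * 24.266101
      = 88.2315 V

88.2315 V


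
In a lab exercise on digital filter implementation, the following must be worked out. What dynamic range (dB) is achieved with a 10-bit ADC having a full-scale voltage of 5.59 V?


Dynamic range from full-scale to LSB:
V_min = V_max / 2^bits = 5.59 / 2^10
DR = 20 * log10(V_max / V_min)
   = 20 * log10(2^10)
   = 20 * 10 * log10(2)
   = 60.21 dB

60.21 dB


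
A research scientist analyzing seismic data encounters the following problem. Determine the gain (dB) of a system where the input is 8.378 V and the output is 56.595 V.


Voltage gain in dB:
G = 20 * log10(Vout / Vin)
  = 20 * log10(56.595 / 8.378)
  = 20 * log10(6.755192)
  = 20 * 0.829638
  = 16.59 dB

16.59 dB


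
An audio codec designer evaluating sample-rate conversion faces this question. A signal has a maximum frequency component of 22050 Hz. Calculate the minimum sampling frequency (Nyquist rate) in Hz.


The Nyquist rate is twice the maximum frequency component.
fs_min = 2 * fmax
      = 2 * 22050
      = 44100 Hz

44100


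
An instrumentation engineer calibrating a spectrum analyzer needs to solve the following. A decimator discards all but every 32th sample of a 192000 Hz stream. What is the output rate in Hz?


Decimation reduces the sample rate:
fs_out = fs_in / M
       = 192000 / 32
       = 6000.0 Hz

6000.0 Hz


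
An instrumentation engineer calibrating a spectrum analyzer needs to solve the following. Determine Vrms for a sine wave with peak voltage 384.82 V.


RMS voltage for a sinusoidal waveform:
V_rms = V_peak / sqrt(2)
      = 384.82 / 1.414214
      = 272.109 V

272.109 V


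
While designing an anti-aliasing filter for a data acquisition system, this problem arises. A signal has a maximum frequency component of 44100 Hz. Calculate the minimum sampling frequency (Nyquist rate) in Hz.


The Nyquist rate is twice the maximum frequency component.
fs_min = 2 * fmax
      = 2 * 44100
      = 88200 Hz

88200


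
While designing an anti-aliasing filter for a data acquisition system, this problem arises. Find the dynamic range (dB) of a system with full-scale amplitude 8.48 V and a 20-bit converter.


Dynamic range from full-scale to LSB:
V_min = V_max / 2^bits = 8.48 / 2^20
DR = 20 * log10(V_max / V_min)
   = 20 * log10(2^20)
   = 20 * 20 * log10(2)
   = 120.41 dB

120.41 dB


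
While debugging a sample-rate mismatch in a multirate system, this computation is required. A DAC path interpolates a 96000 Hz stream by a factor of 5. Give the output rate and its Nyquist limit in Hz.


Step 1 — output sample rate after interpolation by L:
fs_out = L * fs_in = 5 * 96000 = 480000 Hz

Step 2 — Nyquist frequency of the output stream:
f_Nyq = fs_out / 2 = 480000 / 2 = 240000.0 Hz

fs_out = 480000 Hz; f_Nyquist = 240000.0 Hz


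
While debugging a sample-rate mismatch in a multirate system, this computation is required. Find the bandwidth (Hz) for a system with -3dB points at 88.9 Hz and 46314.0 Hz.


Bandwidth is the difference of -3dB frequencies:
BW = f_high - f_low
   = 46314.0 - 88.9
   = 46225.1 Hz

46225.1 Hz


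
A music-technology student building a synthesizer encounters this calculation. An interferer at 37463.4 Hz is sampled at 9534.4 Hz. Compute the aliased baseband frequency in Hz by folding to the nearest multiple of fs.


Compute the nearest integer multiple of fs to the signal:
n = round(37463.4 / 9534.4) = 4
f_alias = |37463.4 - 4 * 9534.4|
        = |37463.4 - 38137.6|
        = 674.2 Hz

674.2


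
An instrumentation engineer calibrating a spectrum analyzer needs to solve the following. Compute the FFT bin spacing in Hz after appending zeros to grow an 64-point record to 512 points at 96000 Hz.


Frequency resolution after zero-padding:
N_padded = 64 * 8 = 512
df = fs / N_padded
   = 96000 / 512
   = 187.5 Hz

187.5 Hz


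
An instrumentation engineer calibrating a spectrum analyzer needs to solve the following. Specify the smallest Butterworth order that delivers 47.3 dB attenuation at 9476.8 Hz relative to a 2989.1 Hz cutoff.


Butterworth filter order formula:
n = log10(10^(A/10) - 1) / (2 * log10(f_stop/f_pass))
10^(47.3/10) - 1 = 53702.1796
f_stop/f_pass = 9476.8 / 2989.1 = 3.1705
n = 4.7194 -> ceil = 5

5


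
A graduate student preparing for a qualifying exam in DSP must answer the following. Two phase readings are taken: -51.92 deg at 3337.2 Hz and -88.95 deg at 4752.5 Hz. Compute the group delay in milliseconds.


Group delay from phase difference:
tau = -d(phi)/d(omega)
d(phi) = -37.03 deg = -0.646295 rad
d(omega) = 2*pi*(4752.5 - 3337.2) = 8892.5922 rad/s
tau = -(-0.646295) / 8892.5922
    = 0.0727 ms

0.0727 ms


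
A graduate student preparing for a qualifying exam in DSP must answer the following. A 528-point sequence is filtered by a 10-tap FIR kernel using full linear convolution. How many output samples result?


Linear convolution output length:
L = N + M - 1
  = 528 + 10 - 1
  = 537 samples

537


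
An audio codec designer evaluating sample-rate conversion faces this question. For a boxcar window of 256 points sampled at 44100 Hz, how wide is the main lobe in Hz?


Main lobe width for a rectangular window:
Width = 2 * fs / N
      = 2 * 44100 / 256
      = 88200 / 256
      = 344.531 Hz

344.531 Hz


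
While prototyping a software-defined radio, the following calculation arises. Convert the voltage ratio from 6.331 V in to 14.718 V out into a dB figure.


Voltage gain in dB:
G = 20 * log10(Vout / Vin)
  = 20 * log10(14.718 / 6.331)
  = 20 * log10(2.324751)
  = 20 * 0.366376
  = 7.33 dB

7.33 dB


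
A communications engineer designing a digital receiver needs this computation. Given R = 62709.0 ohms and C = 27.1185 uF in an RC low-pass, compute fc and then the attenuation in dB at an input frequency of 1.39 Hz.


Step 1 — cutoff frequency:
fc = 1 / (2*pi*R*C)
C = 27.1185 uF = 2.71185e-05 F
fc = 1 / (2*pi*62709.0*2.71185e-05)
   = 0.093589 Hz

Step 2 — magnitude at f = 1.39 Hz:
|H(f)| = 1 / sqrt(1 + (f/fc)^2)
f/fc = 1.39 / 0.093589 = 14.852173
|H| = 1 / sqrt(1 + 220.587043) = 0.0671781
|H|_dB = 20*log10(0.0671781) = -23.46 dB

fc = 0.093589 Hz; |H(1.39 Hz)| = -23.46 dB


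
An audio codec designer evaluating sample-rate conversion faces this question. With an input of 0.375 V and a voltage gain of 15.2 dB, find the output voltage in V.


Output voltage from dB gain:
V_out = V_in * 10^(gain_dB / 20)
      = 0.375 * 10^(15.2 / 20)
      = 0.375 * 5.754399
      = 2.1579 V

2.1579 V


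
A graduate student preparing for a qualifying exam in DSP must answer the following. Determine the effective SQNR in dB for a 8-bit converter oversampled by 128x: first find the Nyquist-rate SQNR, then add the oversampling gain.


Step 1 — baseline SQNR at Nyquist:
SQNR_base = 6.02*N + 1.76
          = 6.02*8 + 1.76
          = 49.92 dB

Step 2 — oversampling processing gain:
G = 10*log10(OSR) = 10*log10(128) = 21.07 dB

Step 3 — total:
SQNR_total = 49.92 + 21.07 = 70.99 dB

Base SQNR = 49.92 dB; oversampled SQNR = 70.99 dB


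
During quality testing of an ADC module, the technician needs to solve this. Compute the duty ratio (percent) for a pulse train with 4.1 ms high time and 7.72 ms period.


Duty cycle as a percentage:
DC = (t_on / T) * 100
   = (4.1 / 7.72) * 100
   = 0.531088 * 100
   = 53.11 %

53.11 %


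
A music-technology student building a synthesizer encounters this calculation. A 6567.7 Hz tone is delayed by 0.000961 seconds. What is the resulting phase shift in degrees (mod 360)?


Phase shift from frequency and time delay:
phi = 360 * f * t_delay
    = 360 * 6567.7 * 0.000961
    = 2272.16 degrees
    mod 360 = 112.16 degrees

112.16 degrees


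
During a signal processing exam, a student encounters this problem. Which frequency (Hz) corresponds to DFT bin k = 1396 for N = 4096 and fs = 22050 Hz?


Frequency of DFT bin k:
f_k = k * fs / N
    = 1396 * 22050 / 4096
    = 30781800 / 4096
    = 7515.088 Hz

7515.088 Hz


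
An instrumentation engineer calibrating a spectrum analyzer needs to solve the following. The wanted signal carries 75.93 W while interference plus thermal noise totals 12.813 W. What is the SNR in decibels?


SNR in decibels:
SNR = 10 * log10(Ps / Pn)
    = 10 * log10(75.93 / 12.813)
    = 10 * log10(5.926)
    = 10 * 0.7728
    = 7.73 dB

7.73 dB


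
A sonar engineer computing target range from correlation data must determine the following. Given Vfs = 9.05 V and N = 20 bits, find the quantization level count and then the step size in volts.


Step 1 — number of quantization levels:
L = 2^N = 2^20 = 1048576

Step 2 — LSB step size:
delta = Vfs / L
      = 9.05 / 1048576
      = 8.63e-06 V

Levels = 1048576; step size = 8.63e-06 V


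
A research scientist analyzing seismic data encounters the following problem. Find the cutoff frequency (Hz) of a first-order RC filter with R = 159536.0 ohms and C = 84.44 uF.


Cutoff frequency of a first-order RC filter:
fc = 1 / (2 * pi * R * C)
C = 84.44 uF = 8.444e-05 F
fc = 1 / (2 * pi * 159536.0 * 8.444e-05)
   = 1 / 84.642170568474
   = 0.011814 Hz

0.011814 Hz


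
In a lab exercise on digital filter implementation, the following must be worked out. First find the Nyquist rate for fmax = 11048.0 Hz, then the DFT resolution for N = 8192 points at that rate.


Step 1 — Nyquist sampling rate:
fs = 2 * fmax = 2 * 11048.0 = 22096.0 Hz

Step 2 — DFT bin spacing:
df = fs / N = 22096.0 / 8192 = 2.6973 Hz

2.6973 Hz


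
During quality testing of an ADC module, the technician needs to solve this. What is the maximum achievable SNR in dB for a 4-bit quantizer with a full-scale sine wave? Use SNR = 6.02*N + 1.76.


Theoretical SNR for a full-scale sinusoid:
SNR = 6.02 * N + 1.76
    = 6.02 * 4 + 1.76
    = 24.08 + 1.76
    = 25.84 dB

25.84 dB


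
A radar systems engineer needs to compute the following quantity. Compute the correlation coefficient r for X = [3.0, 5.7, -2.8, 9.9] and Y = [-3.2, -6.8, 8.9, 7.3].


Pearson correlation coefficient (population):
r = cov(X,Y) / (std(X) * std(Y))
Mean X = 3.95, Mean Y = 1.55
Cov(X,Y) = -6.375
Std(X) = 4.607874, Std(Y) = 6.696454
r = -0.2066

-0.2066


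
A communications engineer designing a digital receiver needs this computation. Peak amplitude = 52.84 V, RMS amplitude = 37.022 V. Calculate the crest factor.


Crest factor is the ratio of peak to RMS:
CF = V_peak / V_rms
   = 52.84 / 37.022
   = 1.4273

1.4273


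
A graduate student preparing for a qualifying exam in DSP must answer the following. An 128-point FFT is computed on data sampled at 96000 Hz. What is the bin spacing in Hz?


DFT frequency resolution:
df = fs / N
   = 96000 / 128
   = 750.0 Hz

750.0 Hz


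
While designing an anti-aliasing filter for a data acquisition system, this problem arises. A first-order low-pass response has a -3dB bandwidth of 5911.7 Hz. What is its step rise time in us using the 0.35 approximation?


Rise time from bandwidth relationship:
tr = 0.35 / BW
   = 0.35 / 5911.7
   = 5.920462811e-05 s
   = 59.2046 us

59.2046 us


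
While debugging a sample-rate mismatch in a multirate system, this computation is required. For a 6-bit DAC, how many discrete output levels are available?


Number of quantization levels = 2^N
= 2^6
= 64

64


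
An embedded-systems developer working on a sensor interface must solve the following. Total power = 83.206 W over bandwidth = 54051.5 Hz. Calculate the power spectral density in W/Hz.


Power spectral density:
PSD = P / BW
    = 83.206 / 54051.5
    = 0.00153938 W/Hz

0.00153938 W/Hz


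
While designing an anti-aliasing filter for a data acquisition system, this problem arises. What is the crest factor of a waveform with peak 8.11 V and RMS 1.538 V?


Crest factor is the ratio of peak to RMS:
CF = V_peak / V_rms
   = 8.11 / 1.538
   = 5.2731

5.2731


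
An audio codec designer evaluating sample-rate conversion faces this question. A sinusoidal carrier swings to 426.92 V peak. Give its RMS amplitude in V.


RMS voltage for a sinusoidal waveform:
V_rms = V_peak / sqrt(2)
      = 426.92 / 1.414214
      = 301.878 V

301.878 V


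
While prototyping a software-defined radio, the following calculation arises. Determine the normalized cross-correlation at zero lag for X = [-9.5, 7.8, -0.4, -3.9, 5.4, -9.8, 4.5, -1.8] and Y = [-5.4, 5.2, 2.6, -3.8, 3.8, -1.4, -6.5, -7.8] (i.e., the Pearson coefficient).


Pearson correlation coefficient (population):
r = cov(X,Y) / (std(X) * std(Y))
Mean X = -0.9625, Mean Y = -1.6625
Cov(X,Y) = 13.983594
Std(X) = 6.202205, Std(Y) = 4.674114
r = 0.4824

0.4824


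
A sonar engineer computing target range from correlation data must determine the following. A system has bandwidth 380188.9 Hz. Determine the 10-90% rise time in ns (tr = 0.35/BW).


Rise time from bandwidth relationship:
tr = 0.35 / BW
   = 0.35 / 380188.9
   = 9.20594999e-07 s
   = 920.595 ns

920.595 ns


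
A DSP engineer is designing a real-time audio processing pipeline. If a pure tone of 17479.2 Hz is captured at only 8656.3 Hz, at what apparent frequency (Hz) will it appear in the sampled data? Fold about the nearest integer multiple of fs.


Compute the nearest integer multiple of fs to the signal:
n = round(17479.2 / 8656.3) = 2
f_alias = |17479.2 - 2 * 8656.3|
        = |17479.2 - 17312.6|
        = 166.6 Hz

166.6


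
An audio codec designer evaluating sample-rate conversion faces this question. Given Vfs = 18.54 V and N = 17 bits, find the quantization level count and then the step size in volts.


Step 1 — number of quantization levels:
L = 2^N = 2^17 = 131072

Step 2 — LSB step size:
delta = Vfs / L
      = 18.54 / 131072
      = 0.00014145 V

Levels = 131072; step size = 0.00014145 V


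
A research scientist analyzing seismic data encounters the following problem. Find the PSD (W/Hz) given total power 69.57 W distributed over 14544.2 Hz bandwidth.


Power spectral density:
PSD = P / BW
    = 69.57 / 14544.2
    = 0.00478335 W/Hz

0.00478335 W/Hz


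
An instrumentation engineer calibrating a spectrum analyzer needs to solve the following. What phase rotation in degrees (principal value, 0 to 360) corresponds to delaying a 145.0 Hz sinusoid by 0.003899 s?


Phase shift from frequency and time delay:
phi = 360 * f * t_delay
    = 360 * 145.0 * 0.003899
    = 203.53 degrees
    mod 360 = 203.53 degrees

203.53 degrees


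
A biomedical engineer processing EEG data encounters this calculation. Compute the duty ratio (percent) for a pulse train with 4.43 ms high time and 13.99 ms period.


Duty cycle as a percentage:
DC = (t_on / T) * 100
   = (4.43 / 13.99) * 100
   = 0.316655 * 100
   = 31.67 %

31.67 %


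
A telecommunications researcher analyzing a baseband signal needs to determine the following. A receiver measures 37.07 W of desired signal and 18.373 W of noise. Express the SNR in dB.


SNR in decibels:
SNR = 10 * log10(Ps / Pn)
    = 10 * log10(37.07 / 18.373)
    = 10 * log10(2.0176)
    = 10 * 0.3048
    = 3.05 dB

3.05 dB


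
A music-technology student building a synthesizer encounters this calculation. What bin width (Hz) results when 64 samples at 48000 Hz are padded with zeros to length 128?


Frequency resolution after zero-padding:
N_padded = 64 * 2 = 128
df = fs / N_padded
   = 48000 / 128
   = 375.0 Hz

375.0 Hz


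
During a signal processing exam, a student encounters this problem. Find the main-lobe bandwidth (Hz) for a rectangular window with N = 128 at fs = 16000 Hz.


Main lobe width for a rectangular window:
Width = 2 * fs / N
      = 2 * 16000 / 128
      = 32000 / 128
      = 250.0 Hz

250.0 Hz


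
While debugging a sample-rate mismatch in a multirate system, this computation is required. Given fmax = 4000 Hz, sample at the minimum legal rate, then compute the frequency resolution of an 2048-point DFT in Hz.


Step 1 — Nyquist sampling rate:
fs = 2 * fmax = 2 * 4000 = 8000 Hz

Step 2 — DFT bin spacing:
df = fs / N = 8000 / 2048 = 3.9062 Hz

3.9062 Hz


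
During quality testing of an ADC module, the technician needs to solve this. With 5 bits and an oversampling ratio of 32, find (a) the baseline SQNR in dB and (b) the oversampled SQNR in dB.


Step 1 — baseline SQNR at Nyquist:
SQNR_base = 6.02*N + 1.76
          = 6.02*5 + 1.76
          = 31.86 dB

Step 2 — oversampling processing gain:
G = 10*log10(OSR) = 10*log10(32) = 15.05 dB

Step 3 — total:
SQNR_total = 31.86 + 15.05 = 46.91 dB

Base SQNR = 31.86 dB; oversampled SQNR = 46.91 dB


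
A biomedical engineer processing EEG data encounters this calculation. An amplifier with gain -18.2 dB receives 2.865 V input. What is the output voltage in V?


Output voltage from dB gain:
V_out = V_in * 10^(gain_dB / 20)
      = 2.865 * 10^(-18.2 / 20)
      = 2.865 * 0.123027
      = 0.3525 V

0.3525 V


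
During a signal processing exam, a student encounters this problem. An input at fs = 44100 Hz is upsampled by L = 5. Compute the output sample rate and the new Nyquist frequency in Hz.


Step 1 — output sample rate after interpolation by L:
fs_out = L * fs_in = 5 * 44100 = 220500 Hz

Step 2 — Nyquist frequency of the output stream:
f_Nyq = fs_out / 2 = 220500 / 2 = 110250.0 Hz

fs_out = 220500 Hz; f_Nyquist = 110250.0 Hz


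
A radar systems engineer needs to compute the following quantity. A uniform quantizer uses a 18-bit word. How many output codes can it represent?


Number of quantization levels = 2^N
= 2^18
= 262144

262144


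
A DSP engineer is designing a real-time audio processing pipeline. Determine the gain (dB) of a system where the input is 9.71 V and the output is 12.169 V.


Voltage gain in dB:
G = 20 * log10(Vout / Vin)
  = 20 * log10(12.169 / 9.71)
  = 20 * log10(1.253244)
  = 20 * 0.098036
  = 1.96 dB

1.96 dB


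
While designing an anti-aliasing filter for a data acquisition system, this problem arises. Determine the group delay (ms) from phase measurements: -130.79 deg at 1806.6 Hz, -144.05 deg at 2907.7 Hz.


Group delay from phase difference:
tau = -d(phi)/d(omega)
d(phi) = -13.26 deg = -0.231431 rad
d(omega) = 2*pi*(2907.7 - 1806.6) = 6918.4153 rad/s
tau = -(-0.231431) / 6918.4153
    = 0.0335 ms

0.0335 ms


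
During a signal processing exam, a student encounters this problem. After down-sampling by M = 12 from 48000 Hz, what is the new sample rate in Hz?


Decimation reduces the sample rate:
fs_out = fs_in / M
       = 48000 / 12
       = 4000.0 Hz

4000.0 Hz


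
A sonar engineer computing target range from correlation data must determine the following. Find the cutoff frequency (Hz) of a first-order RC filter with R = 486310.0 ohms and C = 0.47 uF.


Cutoff frequency of a first-order RC filter:
fc = 1 / (2 * pi * R * C)
C = 0.47 uF = 4.7e-07 F
fc = 1 / (2 * pi * 486310.0 * 4.7e-07)
   = 1 / 1.4361206479652
   = 0.69632 Hz

0.69632 Hz


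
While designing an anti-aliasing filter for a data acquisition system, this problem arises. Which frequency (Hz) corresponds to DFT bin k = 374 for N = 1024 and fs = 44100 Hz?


Frequency of DFT bin k:
f_k = k * fs / N
    = 374 * 44100 / 1024
    = 16493400 / 1024
    = 16106.836 Hz

16106.836 Hz


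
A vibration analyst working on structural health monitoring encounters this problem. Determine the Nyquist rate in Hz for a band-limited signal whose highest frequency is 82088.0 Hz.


The Nyquist rate is twice the maximum frequency component.
fs_min = 2 * fmax
      = 2 * 82088.0
      = 164176.0 Hz

164176.0


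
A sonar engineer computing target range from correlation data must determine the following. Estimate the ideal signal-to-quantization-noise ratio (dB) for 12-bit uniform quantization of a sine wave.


Theoretical SNR for a full-scale sinusoid:
SNR = 6.02 * N + 1.76
    = 6.02 * 12 + 1.76
    = 72.24 + 1.76
    = 74.0 dB

74.0 dB


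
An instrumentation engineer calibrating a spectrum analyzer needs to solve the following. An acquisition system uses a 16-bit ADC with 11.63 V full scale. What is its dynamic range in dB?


Dynamic range from full-scale to LSB:
V_min = V_max / 2^bits = 11.63 / 2^16
DR = 20 * log10(V_max / V_min)
   = 20 * log10(2^16)
   = 20 * 16 * log10(2)
   = 96.33 dB

96.33 dB


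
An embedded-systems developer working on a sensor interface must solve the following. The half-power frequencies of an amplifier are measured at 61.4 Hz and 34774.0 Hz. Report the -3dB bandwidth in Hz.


Bandwidth is the difference of -3dB frequencies:
BW = f_high - f_low
   = 34774.0 - 61.4
   = 34712.6 Hz

34712.6 Hz


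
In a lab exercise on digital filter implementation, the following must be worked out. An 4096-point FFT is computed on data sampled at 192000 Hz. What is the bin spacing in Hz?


DFT frequency resolution:
df = fs / N
   = 192000 / 4096
   = 46.875 Hz

46.875 Hz


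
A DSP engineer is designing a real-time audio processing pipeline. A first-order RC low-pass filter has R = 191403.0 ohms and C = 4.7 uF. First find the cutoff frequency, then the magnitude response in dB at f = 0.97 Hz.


Step 1 — cutoff frequency:
fc = 1 / (2*pi*R*C)
C = 4.7 uF = 4.7e-06 F
fc = 1 / (2*pi*191403.0*4.7e-06)
   = 0.176919 Hz

Step 2 — magnitude at f = 0.97 Hz:
|H(f)| = 1 / sqrt(1 + (f/fc)^2)
f/fc = 0.97 / 0.176919 = 5.482735
|H| = 1 / sqrt(1 + 30.060383) = 0.1794306
|H|_dB = 20*log10(0.1794306) = -14.92 dB

fc = 0.176919 Hz; |H(0.97 Hz)| = -14.92 dB


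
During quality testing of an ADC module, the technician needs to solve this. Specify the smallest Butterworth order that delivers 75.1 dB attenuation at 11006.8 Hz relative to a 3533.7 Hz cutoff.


Butterworth filter order formula:
n = log10(10^(A/10) - 1) / (2 * log10(f_stop/f_pass))
10^(75.1/10) - 1 = 32359364.693
f_stop/f_pass = 11006.8 / 3533.7 = 3.1148
n = 7.61 -> ceil = 8

8


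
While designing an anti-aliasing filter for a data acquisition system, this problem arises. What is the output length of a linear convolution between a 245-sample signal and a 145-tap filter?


Linear convolution output length:
L = N + M - 1
  = 245 + 145 - 1
  = 389 samples

389


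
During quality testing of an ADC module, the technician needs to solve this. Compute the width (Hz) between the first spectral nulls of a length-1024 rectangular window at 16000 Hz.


Main lobe width for a rectangular window:
Width = 2 * fs / N
      = 2 * 16000 / 1024
      = 32000 / 1024
      = 31.25 Hz

31.25 Hz


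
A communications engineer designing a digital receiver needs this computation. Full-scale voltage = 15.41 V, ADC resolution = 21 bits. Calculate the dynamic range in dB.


Dynamic range from full-scale to LSB:
V_min = V_max / 2^bits = 15.41 / 2^21
DR = 20 * log10(V_max / V_min)
   = 20 * log10(2^21)
   = 20 * 21 * log10(2)
   = 126.43 dB

126.43 dB


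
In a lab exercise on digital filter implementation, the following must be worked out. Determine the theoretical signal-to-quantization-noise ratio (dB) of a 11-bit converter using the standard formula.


Theoretical SNR for a full-scale sinusoid:
SNR = 6.02 * N + 1.76
    = 6.02 * 11 + 1.76
    = 66.22 + 1.76
    = 67.98 dB

67.98 dB


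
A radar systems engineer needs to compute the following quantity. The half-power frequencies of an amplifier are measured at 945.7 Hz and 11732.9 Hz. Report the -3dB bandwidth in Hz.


Bandwidth is the difference of -3dB frequencies:
BW = f_high - f_low
   = 11732.9 - 945.7
   = 10787.2 Hz

10787.2 Hz


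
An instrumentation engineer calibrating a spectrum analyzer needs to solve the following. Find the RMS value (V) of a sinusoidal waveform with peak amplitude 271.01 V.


RMS voltage for a sinusoidal waveform:
V_rms = V_peak / sqrt(2)
      = 271.01 / 1.414214
      = 191.633 V

191.633 V


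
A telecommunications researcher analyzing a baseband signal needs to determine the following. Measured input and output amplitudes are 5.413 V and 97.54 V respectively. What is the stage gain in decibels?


Voltage gain in dB:
G = 20 * log10(Vout / Vin)
  = 20 * log10(97.54 / 5.413)
  = 20 * log10(18.019582)
  = 20 * 1.255745
  = 25.11 dB

25.11 dB
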